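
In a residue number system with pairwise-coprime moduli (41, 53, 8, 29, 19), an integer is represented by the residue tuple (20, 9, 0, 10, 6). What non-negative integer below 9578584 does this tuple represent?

8503912

The moduli are pairwise coprime; N = 41·53·8·29·19 = 9578584.
N/41 = 233624; 233624 ≡ 6 (mod 41); 6·7 ≡ 1, so inverse 7.
N/53 = 180728; 180728 ≡ 51 (mod 53); 51·26 ≡ 1, so inverse 26.
N/8 = 1197323; 1197323 ≡ 3 (mod 8); 3·3 ≡ 1, so inverse 3.
N/29 = 330296; 330296 ≡ 15 (mod 29); 15·2 ≡ 1, so inverse 2.
N/19 = 504136; 504136 ≡ 9 (mod 19); 9·17 ≡ 1, so inverse 17.
x ≡ 20·233624·7 + 9·180728·26 + 0·1197323·3 + 10·330296·2 + 6·504136·17 = 133025504.
133025504 mod 9578584 = 8503912.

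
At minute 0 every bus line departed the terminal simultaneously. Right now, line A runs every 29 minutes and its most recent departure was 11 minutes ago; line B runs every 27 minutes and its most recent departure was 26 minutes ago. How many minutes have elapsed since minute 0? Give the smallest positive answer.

620

From t ≡ 11 (mod 29) write t = 11 + 29s. Substituting into t ≡ 26 (mod 27) gives 29s ≡ 15 (mod 27), and since 2⁻¹ ≡ 14 (mod 27), s ≡ 21. Hence t ≡ 11 + 29·21 = 620 (mod 783).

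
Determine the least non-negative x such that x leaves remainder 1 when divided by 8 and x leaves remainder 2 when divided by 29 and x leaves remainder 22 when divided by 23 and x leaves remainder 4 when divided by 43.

208425

From x ≡ 1 (mod 8) write x = 1 + 8t. Substituting into x ≡ 2 (mod 29) gives 8t ≡ 1 (mod 29), and since 8⁻¹ ≡ 11 (mod 29), t ≡ 11. Hence x ≡ 1 + 8·11 = 89 (mod 232).
From x ≡ 89 (mod 232) write x = 89 + 232t. Substituting into x ≡ 22 (mod 23) gives 232t ≡ 2 (mod 23), and since 2⁻¹ ≡ 12 (mod 23), t ≡ 1. Hence x ≡ 89 + 232·1 = 321 (mod 5336).
From x ≡ 321 (mod 5336) write x = 321 + 5336t. Substituting into x ≡ 4 (mod 43) gives 5336t ≡ 27 (mod 43), and since 4⁻¹ ≡ 11 (mod 43), t ≡ 39. Hence x ≡ 321 + 5336·39 = 208425 (mod 229448).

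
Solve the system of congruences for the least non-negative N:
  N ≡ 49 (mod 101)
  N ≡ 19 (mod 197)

Combine the congruences pairwise.
From N ≡ 49 (mod 101) write N = 49 + 101t. Substituting into N ≡ 19 (mod 197) gives 101t ≡ 167 (mod 197), and since 101⁻¹ ≡ 158 (mod 197), t ≡ 185. Hence N ≡ 49 + 101·185 = 18734 (mod 19897).

18734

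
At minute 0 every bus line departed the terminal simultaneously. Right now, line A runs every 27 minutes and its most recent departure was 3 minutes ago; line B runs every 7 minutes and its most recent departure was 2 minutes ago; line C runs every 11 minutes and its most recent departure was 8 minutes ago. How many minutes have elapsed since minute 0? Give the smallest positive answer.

The moduli are pairwise coprime; N = 27·7·11 = 2079.
N/27 = 77; 77 ≡ 23 (mod 27); 23·20 ≡ 1, so inverse 20.
N/7 = 297; 297 ≡ 3 (mod 7); 3·5 ≡ 1, so inverse 5.
N/11 = 189; 189 ≡ 2 (mod 11); 2·6 ≡ 1, so inverse 6.
t ≡ 3·77·20 + 2·297·5 + 8·189·6 = 16662.
16662 mod 2079 = 30.

30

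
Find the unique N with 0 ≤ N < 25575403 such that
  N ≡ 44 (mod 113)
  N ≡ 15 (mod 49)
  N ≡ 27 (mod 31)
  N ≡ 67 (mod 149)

2113483

Combine the congruences pairwise.
From N ≡ 44 (mod 113) write N = 44 + 113t. Substituting into N ≡ 15 (mod 49) gives 113t ≡ 20 (mod 49), and since 15⁻¹ ≡ 36 (mod 49), t ≡ 34. Hence N ≡ 44 + 113·34 = 3886 (mod 5537).
From N ≡ 3886 (mod 5537) write N = 3886 + 5537t. Substituting into N ≡ 27 (mod 31) gives 5537t ≡ 16 (mod 31), and since 19⁻¹ ≡ 18 (mod 31), t ≡ 9. Hence N ≡ 3886 + 5537·9 = 53719 (mod 171647).
From N ≡ 53719 (mod 171647) write N = 53719 + 171647t. Substituting into N ≡ 67 (mod 149) gives 171647t ≡ 137 (mod 149), and since 148⁻¹ ≡ 148 (mod 149), t ≡ 12. Hence N ≡ 53719 + 171647·12 = 2113483 (mod 25575403).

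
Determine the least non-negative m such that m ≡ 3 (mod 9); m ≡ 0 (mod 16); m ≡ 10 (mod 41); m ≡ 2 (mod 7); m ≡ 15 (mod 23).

912

The moduli are pairwise coprime; N = 9·16·41·7·23 = 950544.
N/9 = 105616; 105616 ≡ 1 (mod 9), inverse 1.
N/16 = 59409; 59409 ≡ 1 (mod 16), inverse 1.
N/41 = 23184; 23184 ≡ 19 (mod 41); 19·13 ≡ 1, so inverse 13.
N/7 = 135792; 135792 ≡ 6 (mod 7); 6·6 ≡ 1, so inverse 6.
N/23 = 41328; 41328 ≡ 20 (mod 23); 20·15 ≡ 1, so inverse 15.
m ≡ 3·105616·1 + 0·59409·1 + 10·23184·13 + 2·135792·6 + 15·41328·15 = 14259072.
14259072 mod 950544 = 912.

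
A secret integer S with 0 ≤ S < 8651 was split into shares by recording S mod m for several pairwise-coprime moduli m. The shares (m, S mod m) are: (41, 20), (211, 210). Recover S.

Combine the congruences pairwise.
From S ≡ 20 (mod 41) write S = 20 + 41t. Substituting into S ≡ 210 (mod 211) gives 41t ≡ 190 (mod 211), and since 41⁻¹ ≡ 175 (mod 211), t ≡ 123. Hence S ≡ 20 + 41·123 = 5063 (mod 8651).

5063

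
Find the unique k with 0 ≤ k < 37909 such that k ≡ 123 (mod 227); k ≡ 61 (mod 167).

28952

From k ≡ 123 (mod 227) write k = 123 + 227t. Substituting into k ≡ 61 (mod 167) gives 227t ≡ 105 (mod 167), and since 60⁻¹ ≡ 103 (mod 167), t ≡ 127. Hence k ≡ 123 + 227·127 = 28952 (mod 37909).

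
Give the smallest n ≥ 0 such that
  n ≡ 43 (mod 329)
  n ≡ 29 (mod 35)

1359

gcd(329, 35) = 7 and 7 | (29 − 43), so the pair is consistent; merging gives n ≡ 1359 (mod 1645), where 1645 = lcm(329, 35).
The solution is unique modulo lcm(329, 35) = 1645.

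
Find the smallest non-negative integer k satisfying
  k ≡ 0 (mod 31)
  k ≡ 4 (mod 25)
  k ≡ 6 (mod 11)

5704

The moduli are pairwise coprime; N = 31·25·11 = 8525.
N/31 = 275; 275 ≡ 27 (mod 31); 27·23 ≡ 1, so inverse 23.
N/25 = 341; 341 ≡ 16 (mod 25); 16·11 ≡ 1, so inverse 11.
N/11 = 775; 775 ≡ 5 (mod 11); 5·9 ≡ 1, so inverse 9.
k ≡ 0·275·23 + 4·341·11 + 6·775·9 = 56854.
56854 mod 8525 = 5704.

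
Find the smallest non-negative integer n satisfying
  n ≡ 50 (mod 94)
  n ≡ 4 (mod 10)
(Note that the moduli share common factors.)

Combine the congruences pairwise.
gcd(94, 10) = 2 and 2 | (4 − 50), so the pair is consistent; merging gives n ≡ 144 (mod 470), where 470 = lcm(94, 10).
The solution is unique modulo lcm(94, 10) = 470.

144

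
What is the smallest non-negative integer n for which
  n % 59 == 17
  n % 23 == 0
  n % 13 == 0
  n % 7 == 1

The moduli are pairwise coprime; M = 59·23·13·7 = 123487.
M/59 = 2093; 2093 ≡ 28 (mod 59); 28·19 ≡ 1, so inverse 19.
M/23 = 5369; 5369 ≡ 10 (mod 23); 10·7 ≡ 1, so inverse 7.
M/13 = 9499; 9499 ≡ 9 (mod 13); 9·3 ≡ 1, so inverse 3.
M/7 = 17641; 17641 ≡ 1 (mod 7), inverse 1.
n ≡ 17·2093·19 + 0·5369·7 + 0·9499·3 + 1·17641·1 = 693680.
693680 mod 123487 = 76245.

76245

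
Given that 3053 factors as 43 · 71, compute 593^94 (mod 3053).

1261

Mod 43: 593 ≡ 34; by Fermat, exponent reduces to 94 mod 42 = 10; 34^10 ≡ 14 (mod 43).
Mod 71: 593 ≡ 25; by Fermat, exponent reduces to 94 mod 70 = 24; 25^24 ≡ 54 (mod 71).
Combine by CRT: x ≡ 14 (mod 43), x ≡ 54 (mod 71) ⇒ x ≡ 1261 (mod 3053).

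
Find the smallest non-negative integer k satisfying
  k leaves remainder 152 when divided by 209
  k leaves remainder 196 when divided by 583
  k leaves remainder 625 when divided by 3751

2371257

gcd(209, 583) = 11 and 11 | (196 − 152), so the pair is consistent; merging gives k ≡ 779 (mod 11077), where 11077 = lcm(209, 583).
gcd(11077, 3751) = 11 and 11 | (625 − 779), so the pair is consistent; merging gives k ≡ 2371257 (mod 3777257), where 3777257 = lcm(11077, 3751).
The solution is unique modulo lcm(209, 583, 3751) = 3777257.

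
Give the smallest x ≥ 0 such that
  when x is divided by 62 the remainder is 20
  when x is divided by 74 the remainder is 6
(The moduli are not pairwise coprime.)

2004

Combine the congruences pairwise.
gcd(62, 74) = 2 and 2 | (6 − 20), so the pair is consistent; merging gives x ≡ 2004 (mod 2294), where 2294 = lcm(62, 74).
The solution is unique modulo lcm(62, 74) = 2294.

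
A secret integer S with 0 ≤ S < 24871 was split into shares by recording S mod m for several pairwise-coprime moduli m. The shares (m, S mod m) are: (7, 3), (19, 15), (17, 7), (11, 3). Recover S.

From S ≡ 3 (mod 7) write S = 3 + 7t. Substituting into S ≡ 15 (mod 19) gives 7t ≡ 12 (mod 19), and since 7⁻¹ ≡ 11 (mod 19), t ≡ 18. Hence S ≡ 3 + 7·18 = 129 (mod 133).
From S ≡ 129 (mod 133) write S = 129 + 133t. Substituting into S ≡ 7 (mod 17) gives 133t ≡ 14 (mod 17), and since 14⁻¹ ≡ 11 (mod 17), t ≡ 1. Hence S ≡ 129 + 133·1 = 262 (mod 2261).
From S ≡ 262 (mod 2261) write S = 262 + 2261t. Substituting into S ≡ 3 (mod 11) gives 2261t ≡ 5 (mod 11), and since 6⁻¹ ≡ 2 (mod 11), t ≡ 10. Hence S ≡ 262 + 2261·10 = 22872 (mod 24871).

22872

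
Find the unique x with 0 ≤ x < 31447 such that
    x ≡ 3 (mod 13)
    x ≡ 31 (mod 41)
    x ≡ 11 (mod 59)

21310

Combine the congruences pairwise.
From x ≡ 3 (mod 13) write x = 3 + 13t. Substituting into x ≡ 31 (mod 41) gives 13t ≡ 28 (mod 41), and since 13⁻¹ ≡ 19 (mod 41), t ≡ 40. Hence x ≡ 3 + 13·40 = 523 (mod 533).
From x ≡ 523 (mod 533) write x = 523 + 533t. Substituting into x ≡ 11 (mod 59) gives 533t ≡ 19 (mod 59), and since 2⁻¹ ≡ 30 (mod 59), t ≡ 39. Hence x ≡ 523 + 533·39 = 21310 (mod 31447).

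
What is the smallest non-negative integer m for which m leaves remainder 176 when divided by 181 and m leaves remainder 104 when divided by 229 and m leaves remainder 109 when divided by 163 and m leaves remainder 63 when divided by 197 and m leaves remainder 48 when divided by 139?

Combine the congruences pairwise.
From m ≡ 176 (mod 181) write m = 176 + 181t. Substituting into m ≡ 104 (mod 229) gives 181t ≡ 157 (mod 229), and since 181⁻¹ ≡ 62 (mod 229), t ≡ 116. Hence m ≡ 176 + 181·116 = 21172 (mod 41449).
From m ≡ 21172 (mod 41449) write m = 21172 + 41449t. Substituting into m ≡ 109 (mod 163) gives 41449t ≡ 127 (mod 163), and since 47⁻¹ ≡ 111 (mod 163), t ≡ 79. Hence m ≡ 21172 + 41449·79 = 3295643 (mod 6756187).
From m ≡ 3295643 (mod 6756187) write m = 3295643 + 6756187t. Substituting into m ≡ 63 (mod 197) gives 6756187t ≡ 33 (mod 197), and since 72⁻¹ ≡ 52 (mod 197), t ≡ 140. Hence m ≡ 3295643 + 6756187·140 = 949161823 (mod 1330968839).
From m ≡ 949161823 (mod 1330968839) write m = 949161823 + 1330968839t. Substituting into m ≡ 48 (mod 139) gives 1330968839t ≡ 3 (mod 139), and since 54⁻¹ ≡ 121 (mod 139), t ≡ 85. Hence m ≡ 949161823 + 1330968839·85 = 114081513138 (mod 185004668621).

114081513138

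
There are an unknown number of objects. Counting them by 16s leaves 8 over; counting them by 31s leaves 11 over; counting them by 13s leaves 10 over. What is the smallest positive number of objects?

2584

The moduli are pairwise coprime; M = 16·31·13 = 6448.
M/16 = 403; 403 ≡ 3 (mod 16); 3·11 ≡ 1, so inverse 11.
M/31 = 208; 208 ≡ 22 (mod 31); 22·24 ≡ 1, so inverse 24.
M/13 = 496; 496 ≡ 2 (mod 13); 2·7 ≡ 1, so inverse 7.
N ≡ 8·403·11 + 11·208·24 + 10·496·7 = 125096.
125096 mod 6448 = 2584.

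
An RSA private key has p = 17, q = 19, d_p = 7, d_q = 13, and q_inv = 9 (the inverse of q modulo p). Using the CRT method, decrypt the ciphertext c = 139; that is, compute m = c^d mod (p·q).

m₁ = c^(d_p) mod p: c ≡ 3 (mod 17), and 3^7 mod 17 = 11.
m₂ = c^(d_q) mod q: c ≡ 6 (mod 19), and 6^13 mod 19 = 4.
h = q_inv·(m₁ − m₂) mod p = 9·(11 − 4) mod 17 = 12.
m = m₂ + h·q = 4 + 12·19 = 232.

232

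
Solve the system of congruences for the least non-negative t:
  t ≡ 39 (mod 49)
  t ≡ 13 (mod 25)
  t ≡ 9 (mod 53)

38063

The moduli are pairwise coprime; N = 49·25·53 = 64925.
N/49 = 1325; 1325 ≡ 2 (mod 49); 2·25 ≡ 1, so inverse 25.
N/25 = 2597; 2597 ≡ 22 (mod 25); 22·8 ≡ 1, so inverse 8.
N/53 = 1225; 1225 ≡ 6 (mod 53); 6·9 ≡ 1, so inverse 9.
t ≡ 39·1325·25 + 13·2597·8 + 9·1225·9 = 1661188.
1661188 mod 64925 = 38063.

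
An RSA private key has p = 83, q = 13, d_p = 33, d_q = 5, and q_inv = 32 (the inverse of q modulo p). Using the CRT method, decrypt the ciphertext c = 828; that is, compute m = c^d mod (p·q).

m₁ = c^(d_p) mod p: c ≡ 81 (mod 83), and 81^33 mod 83 = 12.
m₂ = c^(d_q) mod q: c ≡ 9 (mod 13), and 9^5 mod 13 = 3.
h = q_inv·(m₁ − m₂) mod p = 32·(12 − 3) mod 83 = 39.
m = m₂ + h·q = 3 + 39·13 = 510.

510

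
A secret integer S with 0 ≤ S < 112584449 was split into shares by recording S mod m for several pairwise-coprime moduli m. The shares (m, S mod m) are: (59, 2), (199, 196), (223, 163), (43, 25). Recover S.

41332098

Combine the congruences pairwise.
From S ≡ 2 (mod 59) write S = 2 + 59t. Substituting into S ≡ 196 (mod 199) gives 59t ≡ 194 (mod 199), and since 59⁻¹ ≡ 27 (mod 199), t ≡ 64. Hence S ≡ 2 + 59·64 = 3778 (mod 11741).
From S ≡ 3778 (mod 11741) write S = 3778 + 11741t. Substituting into S ≡ 163 (mod 223) gives 11741t ≡ 176 (mod 223), and since 145⁻¹ ≡ 20 (mod 223), t ≡ 175. Hence S ≡ 3778 + 11741·175 = 2058453 (mod 2618243).
From S ≡ 2058453 (mod 2618243) write S = 2058453 + 2618243t. Substituting into S ≡ 25 (mod 43) gives 2618243t ≡ 25 (mod 43), and since 16⁻¹ ≡ 35 (mod 43), t ≡ 15. Hence S ≡ 2058453 + 2618243·15 = 41332098 (mod 112584449).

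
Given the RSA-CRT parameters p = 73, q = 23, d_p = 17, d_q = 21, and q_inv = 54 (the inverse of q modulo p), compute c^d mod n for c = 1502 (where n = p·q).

m₁ = c^(d_p) mod p: c ≡ 42 (mod 73), and 42^17 mod 73 = 15.
m₂ = c^(d_q) mod q: c ≡ 7 (mod 23), and 7^21 mod 23 = 10.
h = q_inv·(m₁ − m₂) mod p = 54·(15 − 10) mod 73 = 51.
m = m₂ + h·q = 10 + 51·23 = 1183.

1183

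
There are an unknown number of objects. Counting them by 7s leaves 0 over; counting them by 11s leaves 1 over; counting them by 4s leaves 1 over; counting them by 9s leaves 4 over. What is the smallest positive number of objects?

1057

The moduli are pairwise coprime; M = 7·11·4·9 = 2772.
M/7 = 396; 396 ≡ 4 (mod 7); 4·2 ≡ 1, so inverse 2.
M/11 = 252; 252 ≡ 10 (mod 11); 10·10 ≡ 1, so inverse 10.
M/4 = 693; 693 ≡ 1 (mod 4), inverse 1.
M/9 = 308; 308 ≡ 2 (mod 9); 2·5 ≡ 1, so inverse 5.
N ≡ 0·396·2 + 1·252·10 + 1·693·1 + 4·308·5 = 9373.
9373 mod 2772 = 1057.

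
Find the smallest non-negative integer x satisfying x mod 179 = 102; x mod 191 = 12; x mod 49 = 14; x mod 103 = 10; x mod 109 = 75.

The moduli are pairwise coprime; N = 179·191·49·103·109 = 18808155247.
N/179 = 105073493; 105073493 ≡ 135 (mod 179); 135·61 ≡ 1, so inverse 61.
N/191 = 98472017; 98472017 ≡ 57 (mod 191); 57·124 ≡ 1, so inverse 124.
N/49 = 383839903; 383839903 ≡ 20 (mod 49); 20·27 ≡ 1, so inverse 27.
N/103 = 182603449; 182603449 ≡ 2 (mod 103); 2·52 ≡ 1, so inverse 52.
N/109 = 172551883; 172551883 ≡ 87 (mod 109); 87·104 ≡ 1, so inverse 104.
x ≡ 102·105073493·61 + 12·98472017·124 + 14·383839903·27 + 10·182603449·52 + 75·172551883·104 = 2386243598956.
2386243598956 mod 18808155247 = 16416037834.

16416037834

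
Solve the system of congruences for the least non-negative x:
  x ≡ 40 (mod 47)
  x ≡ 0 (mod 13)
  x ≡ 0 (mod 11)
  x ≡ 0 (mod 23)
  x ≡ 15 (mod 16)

23023

From x ≡ 40 (mod 47) write x = 40 + 47t. Substituting into x ≡ 0 (mod 13) gives 47t ≡ 12 (mod 13), and since 8⁻¹ ≡ 5 (mod 13), t ≡ 8. Hence x ≡ 40 + 47·8 = 416 (mod 611).
From x ≡ 416 (mod 611) write x = 416 + 611t. Substituting into x ≡ 0 (mod 11) gives 611t ≡ 2 (mod 11), and since 6⁻¹ ≡ 2 (mod 11), t ≡ 4. Hence x ≡ 416 + 611·4 = 2860 (mod 6721).
From x ≡ 2860 (mod 6721) write x = 2860 + 6721t. Substituting into x ≡ 0 (mod 23) gives 6721t ≡ 15 (mod 23), and since 5⁻¹ ≡ 14 (mod 23), t ≡ 3. Hence x ≡ 2860 + 6721·3 = 23023 (mod 154583).
From x ≡ 23023 (mod 154583) write x = 23023 + 154583t. Substituting into x ≡ 15 (mod 16) gives 154583t ≡ 0 (mod 16), and since 7⁻¹ ≡ 7 (mod 16), t ≡ 0. Hence x ≡ 23023 + 154583·0 = 23023 (mod 2473328).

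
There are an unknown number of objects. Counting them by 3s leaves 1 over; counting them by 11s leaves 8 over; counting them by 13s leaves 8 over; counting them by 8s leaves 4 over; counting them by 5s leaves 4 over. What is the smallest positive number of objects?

7444

The moduli are pairwise coprime; M = 3·11·13·8·5 = 17160.
M/3 = 5720; 5720 ≡ 2 (mod 3); 2·2 ≡ 1, so inverse 2.
M/11 = 1560; 1560 ≡ 9 (mod 11); 9·5 ≡ 1, so inverse 5.
M/13 = 1320; 1320 ≡ 7 (mod 13); 7·2 ≡ 1, so inverse 2.
M/8 = 2145; 2145 ≡ 1 (mod 8), inverse 1.
M/5 = 3432; 3432 ≡ 2 (mod 5); 2·3 ≡ 1, so inverse 3.
N ≡ 1·5720·2 + 8·1560·5 + 8·1320·2 + 4·2145·1 + 4·3432·3 = 144724.
144724 mod 17160 = 7444.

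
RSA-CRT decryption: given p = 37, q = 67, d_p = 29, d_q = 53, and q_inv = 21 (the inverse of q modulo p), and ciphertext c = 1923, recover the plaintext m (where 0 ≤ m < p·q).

m₁ = c^(d_p) mod p: c ≡ 36 (mod 37), and 36^29 mod 37 = 36.
m₂ = c^(d_q) mod q: c ≡ 47 (mod 67), and 47^53 mod 67 = 19.
h = q_inv·(m₁ − m₂) mod p = 21·(36 − 19) mod 37 = 24.
m = m₂ + h·q = 19 + 24·67 = 1627.

1627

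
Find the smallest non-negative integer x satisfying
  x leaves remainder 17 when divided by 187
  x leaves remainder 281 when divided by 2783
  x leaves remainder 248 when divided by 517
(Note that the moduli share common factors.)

1547629

gcd(187, 2783) = 11 and 11 | (281 − 17), so the pair is consistent; merging gives x ≡ 33677 (mod 47311), where 47311 = lcm(187, 2783).
gcd(47311, 517) = 11 and 11 | (248 − 33677), so the pair is consistent; merging gives x ≡ 1547629 (mod 2223617), where 2223617 = lcm(47311, 517).
The solution is unique modulo lcm(187, 2783, 517) = 2223617.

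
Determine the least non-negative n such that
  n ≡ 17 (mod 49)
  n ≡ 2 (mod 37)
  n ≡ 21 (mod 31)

2222

The moduli are pairwise coprime; M = 49·37·31 = 56203.
M/49 = 1147; 1147 ≡ 20 (mod 49); 20·27 ≡ 1, so inverse 27.
M/37 = 1519; 1519 ≡ 2 (mod 37); 2·19 ≡ 1, so inverse 19.
M/31 = 1813; 1813 ≡ 15 (mod 31); 15·29 ≡ 1, so inverse 29.
n ≡ 17·1147·27 + 2·1519·19 + 21·1813·29 = 1688312.
1688312 mod 56203 = 2222.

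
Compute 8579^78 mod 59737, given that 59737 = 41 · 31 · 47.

Mod 41: 8579 ≡ 10; by Fermat, exponent reduces to 78 mod 40 = 38; 10^38 ≡ 16 (mod 41).
Mod 31: 8579 ≡ 23; by Fermat, exponent reduces to 78 mod 30 = 18; 23^18 ≡ 16 (mod 31).
Mod 47: 8579 ≡ 25; by Fermat, exponent reduces to 78 mod 46 = 32; 25^32 ≡ 2 (mod 47).
Combine by CRT: x ≡ 16 (mod 41), x ≡ 16 (mod 31), x ≡ 2 (mod 47) ⇒ x ≡ 50856 (mod 59737).

50856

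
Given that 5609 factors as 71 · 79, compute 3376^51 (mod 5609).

1674

Mod 71: 3376 ≡ 39; 39^51 ≡ 41 (mod 71).
Mod 79: 3376 ≡ 58; 58^51 ≡ 15 (mod 79).
Combine by CRT: x ≡ 41 (mod 71), x ≡ 15 (mod 79) ⇒ x ≡ 1674 (mod 5609).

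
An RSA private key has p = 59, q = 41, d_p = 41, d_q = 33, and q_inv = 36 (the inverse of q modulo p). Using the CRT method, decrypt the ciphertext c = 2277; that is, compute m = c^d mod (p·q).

m₁ = c^(d_p) mod p: c ≡ 35 (mod 59), and 35^41 mod 59 = 15.
m₂ = c^(d_q) mod q: c ≡ 22 (mod 41), and 22^33 mod 41 = 15.
h = q_inv·(m₁ − m₂) mod p = 36·(15 − 15) mod 59 = 0.
m = m₂ + h·q = 15 + 0·41 = 15.

15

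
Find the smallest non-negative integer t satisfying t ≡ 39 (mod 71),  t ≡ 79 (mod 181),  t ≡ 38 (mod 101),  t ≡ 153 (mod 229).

From t ≡ 39 (mod 71) write t = 39 + 71s. Substituting into t ≡ 79 (mod 181) gives 71s ≡ 40 (mod 181), and since 71⁻¹ ≡ 51 (mod 181), s ≡ 49. Hence t ≡ 39 + 71·49 = 3518 (mod 12851).
From t ≡ 3518 (mod 12851) write t = 3518 + 12851s. Substituting into t ≡ 38 (mod 101) gives 12851s ≡ 55 (mod 101), and since 24⁻¹ ≡ 80 (mod 101), s ≡ 57. Hence t ≡ 3518 + 12851·57 = 736025 (mod 1297951).
From t ≡ 736025 (mod 1297951) write t = 736025 + 1297951s. Substituting into t ≡ 153 (mod 229) gives 1297951s ≡ 134 (mod 229), and since 208⁻¹ ≡ 109 (mod 229), s ≡ 179. Hence t ≡ 736025 + 1297951·179 = 233069254 (mod 297230779).

233069254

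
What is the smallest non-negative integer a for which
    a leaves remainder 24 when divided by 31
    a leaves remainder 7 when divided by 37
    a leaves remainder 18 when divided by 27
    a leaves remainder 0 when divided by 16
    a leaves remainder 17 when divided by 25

From a ≡ 24 (mod 31) write a = 24 + 31t. Substituting into a ≡ 7 (mod 37) gives 31t ≡ 20 (mod 37), and since 31⁻¹ ≡ 6 (mod 37), t ≡ 9. Hence a ≡ 24 + 31·9 = 303 (mod 1147).
From a ≡ 303 (mod 1147) write a = 303 + 1147t. Substituting into a ≡ 18 (mod 27) gives 1147t ≡ 12 (mod 27), and since 13⁻¹ ≡ 25 (mod 27), t ≡ 3. Hence a ≡ 303 + 1147·3 = 3744 (mod 30969).
From a ≡ 3744 (mod 30969) write a = 3744 + 30969t. Substituting into a ≡ 0 (mod 16) gives 30969t ≡ 0 (mod 16), and since 9⁻¹ ≡ 9 (mod 16), t ≡ 0. Hence a ≡ 3744 + 30969·0 = 3744 (mod 495504).
From a ≡ 3744 (mod 495504) write a = 3744 + 495504t. Substituting into a ≡ 17 (mod 25) gives 495504t ≡ 23 (mod 25), and since 4⁻¹ ≡ 19 (mod 25), t ≡ 12. Hence a ≡ 3744 + 495504·12 = 5949792 (mod 12387600).

5949792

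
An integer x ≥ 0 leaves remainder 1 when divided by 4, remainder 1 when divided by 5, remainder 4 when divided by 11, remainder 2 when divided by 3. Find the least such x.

From x ≡ 1 (mod 4) write x = 1 + 4t. Substituting into x ≡ 1 (mod 5) gives 4t ≡ 0 (mod 5), and since 4⁻¹ ≡ 4 (mod 5), t ≡ 0. Hence x ≡ 1 + 4·0 = 1 (mod 20).
From x ≡ 1 (mod 20) write x = 1 + 20t. Substituting into x ≡ 4 (mod 11) gives 20t ≡ 3 (mod 11), and since 9⁻¹ ≡ 5 (mod 11), t ≡ 4. Hence x ≡ 1 + 20·4 = 81 (mod 220).
From x ≡ 81 (mod 220) write x = 81 + 220t. Substituting into x ≡ 2 (mod 3) gives 220t ≡ 2 (mod 3), and since 1⁻¹ ≡ 1 (mod 3), t ≡ 2. Hence x ≡ 81 + 220·2 = 521 (mod 660).

521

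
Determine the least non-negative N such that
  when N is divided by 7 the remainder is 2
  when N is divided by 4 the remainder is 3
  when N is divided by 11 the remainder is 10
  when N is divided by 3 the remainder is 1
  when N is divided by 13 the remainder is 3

835

From N ≡ 2 (mod 7) write N = 2 + 7t. Substituting into N ≡ 3 (mod 4) gives 7t ≡ 1 (mod 4), and since 3⁻¹ ≡ 3 (mod 4), t ≡ 3. Hence N ≡ 2 + 7·3 = 23 (mod 28).
From N ≡ 23 (mod 28) write N = 23 + 28t. Substituting into N ≡ 10 (mod 11) gives 28t ≡ 9 (mod 11), and since 6⁻¹ ≡ 2 (mod 11), t ≡ 7. Hence N ≡ 23 + 28·7 = 219 (mod 308).
From N ≡ 219 (mod 308) write N = 219 + 308t. Substituting into N ≡ 1 (mod 3) gives 308t ≡ 1 (mod 3), and since 2⁻¹ ≡ 2 (mod 3), t ≡ 2. Hence N ≡ 219 + 308·2 = 835 (mod 924).
From N ≡ 835 (mod 924) write N = 835 + 924t. Substituting into N ≡ 3 (mod 13) gives 924t ≡ 0 (mod 13), and since 1⁻¹ ≡ 1 (mod 13), t ≡ 0. Hence N ≡ 835 + 924·0 = 835 (mod 12012).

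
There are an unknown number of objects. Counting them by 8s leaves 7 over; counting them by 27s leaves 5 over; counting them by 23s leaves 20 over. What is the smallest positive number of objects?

4919

From N ≡ 7 (mod 8) write N = 7 + 8t. Substituting into N ≡ 5 (mod 27) gives 8t ≡ 25 (mod 27), and since 8⁻¹ ≡ 17 (mod 27), t ≡ 20. Hence N ≡ 7 + 8·20 = 167 (mod 216).
From N ≡ 167 (mod 216) write N = 167 + 216t. Substituting into N ≡ 20 (mod 23) gives 216t ≡ 14 (mod 23), and since 9⁻¹ ≡ 18 (mod 23), t ≡ 22. Hence N ≡ 167 + 216·22 = 4919 (mod 4968).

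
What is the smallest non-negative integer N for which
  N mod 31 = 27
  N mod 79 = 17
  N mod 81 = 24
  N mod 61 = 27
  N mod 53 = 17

The moduli are pairwise coprime; M = 31·79·81·61·53 = 641326977.
M/31 = 20687967; 20687967 ≡ 24 (mod 31); 24·22 ≡ 1, so inverse 22.
M/79 = 8118063; 8118063 ≡ 23 (mod 79); 23·55 ≡ 1, so inverse 55.
M/81 = 7917617; 7917617 ≡ 29 (mod 81); 29·14 ≡ 1, so inverse 14.
M/61 = 10513557; 10513557 ≡ 24 (mod 61); 24·28 ≡ 1, so inverse 28.
M/53 = 12100509; 12100509 ≡ 26 (mod 53); 26·51 ≡ 1, so inverse 51.
N ≡ 27·20687967·22 + 17·8118063·55 + 24·7917617·14 + 27·10513557·28 + 17·12100509·51 = 40978751010.
40978751010 mod 641326977 = 575151459.

575151459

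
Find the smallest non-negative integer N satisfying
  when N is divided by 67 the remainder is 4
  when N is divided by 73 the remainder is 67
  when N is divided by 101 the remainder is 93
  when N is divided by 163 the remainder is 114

From N ≡ 4 (mod 67) write N = 4 + 67t. Substituting into N ≡ 67 (mod 73) gives 67t ≡ 63 (mod 73), and since 67⁻¹ ≡ 12 (mod 73), t ≡ 26. Hence N ≡ 4 + 67·26 = 1746 (mod 4891).
From N ≡ 1746 (mod 4891) write N = 1746 + 4891t. Substituting into N ≡ 93 (mod 101) gives 4891t ≡ 64 (mod 101), and since 43⁻¹ ≡ 47 (mod 101), t ≡ 79. Hence N ≡ 1746 + 4891·79 = 388135 (mod 493991).
From N ≡ 388135 (mod 493991) write N = 388135 + 493991t. Substituting into N ≡ 114 (mod 163) gives 493991t ≡ 82 (mod 163), and since 101⁻¹ ≡ 92 (mod 163), t ≡ 46. Hence N ≡ 388135 + 493991·46 = 23111721 (mod 80520533).

23111721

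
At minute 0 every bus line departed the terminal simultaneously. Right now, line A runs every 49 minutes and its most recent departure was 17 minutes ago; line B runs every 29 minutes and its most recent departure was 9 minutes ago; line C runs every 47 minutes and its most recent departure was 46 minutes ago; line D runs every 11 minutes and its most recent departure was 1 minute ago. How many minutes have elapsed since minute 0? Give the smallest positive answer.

655931

The moduli are pairwise coprime; N = 49·29·47·11 = 734657.
N/49 = 14993; 14993 ≡ 48 (mod 49); 48·48 ≡ 1, so inverse 48.
N/29 = 25333; 25333 ≡ 16 (mod 29); 16·20 ≡ 1, so inverse 20.
N/47 = 15631; 15631 ≡ 27 (mod 47); 27·7 ≡ 1, so inverse 7.
N/11 = 66787; 66787 ≡ 6 (mod 11); 6·2 ≡ 1, so inverse 2.
t ≡ 17·14993·48 + 9·25333·20 + 46·15631·7 + 1·66787·2 = 21960984.
21960984 mod 734657 = 655931.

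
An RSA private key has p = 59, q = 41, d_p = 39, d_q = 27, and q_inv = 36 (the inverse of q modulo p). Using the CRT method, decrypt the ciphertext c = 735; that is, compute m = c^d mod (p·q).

m₁ = c^(d_p) mod p: c ≡ 27 (mod 59), and 27^39 mod 59 = 3.
m₂ = c^(d_q) mod q: c ≡ 38 (mod 41), and 38^27 mod 41 = 14.
h = q_inv·(m₁ − m₂) mod p = 36·(3 − 14) mod 59 = 17.
m = m₂ + h·q = 14 + 17·41 = 711.

711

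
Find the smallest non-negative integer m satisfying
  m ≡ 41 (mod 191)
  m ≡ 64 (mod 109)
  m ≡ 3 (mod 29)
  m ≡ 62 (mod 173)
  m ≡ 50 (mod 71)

From m ≡ 41 (mod 191) write m = 41 + 191t. Substituting into m ≡ 64 (mod 109) gives 191t ≡ 23 (mod 109), and since 82⁻¹ ≡ 4 (mod 109), t ≡ 92. Hence m ≡ 41 + 191·92 = 17613 (mod 20819).
From m ≡ 17613 (mod 20819) write m = 17613 + 20819t. Substituting into m ≡ 3 (mod 29) gives 20819t ≡ 22 (mod 29), and since 26⁻¹ ≡ 19 (mod 29), t ≡ 12. Hence m ≡ 17613 + 20819·12 = 267441 (mod 603751).
From m ≡ 267441 (mod 603751) write m = 267441 + 603751t. Substituting into m ≡ 62 (mod 173) gives 603751t ≡ 79 (mod 173), and since 154⁻¹ ≡ 91 (mod 173), t ≡ 96. Hence m ≡ 267441 + 603751·96 = 58227537 (mod 104448923).
From m ≡ 58227537 (mod 104448923) write m = 58227537 + 104448923t. Substituting into m ≡ 50 (mod 71) gives 104448923t ≡ 39 (mod 71), and since 42⁻¹ ≡ 22 (mod 71), t ≡ 6. Hence m ≡ 58227537 + 104448923·6 = 684921075 (mod 7415873533).

684921075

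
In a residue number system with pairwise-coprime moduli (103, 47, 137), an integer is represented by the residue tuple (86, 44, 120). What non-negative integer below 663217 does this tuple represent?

620867

Combine the congruences pairwise.
From x ≡ 86 (mod 103) write x = 86 + 103t. Substituting into x ≡ 44 (mod 47) gives 103t ≡ 5 (mod 47), and since 9⁻¹ ≡ 21 (mod 47), t ≡ 11. Hence x ≡ 86 + 103·11 = 1219 (mod 4841).
From x ≡ 1219 (mod 4841) write x = 1219 + 4841t. Substituting into x ≡ 120 (mod 137) gives 4841t ≡ 134 (mod 137), and since 46⁻¹ ≡ 3 (mod 137), t ≡ 128. Hence x ≡ 1219 + 4841·128 = 620867 (mod 663217).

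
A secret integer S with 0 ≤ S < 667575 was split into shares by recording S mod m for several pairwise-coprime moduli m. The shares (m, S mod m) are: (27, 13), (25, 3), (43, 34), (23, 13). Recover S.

630328

Combine the congruences pairwise.
From S ≡ 13 (mod 27) write S = 13 + 27t. Substituting into S ≡ 3 (mod 25) gives 27t ≡ 15 (mod 25), and since 2⁻¹ ≡ 13 (mod 25), t ≡ 20. Hence S ≡ 13 + 27·20 = 553 (mod 675).
From S ≡ 553 (mod 675) write S = 553 + 675t. Substituting into S ≡ 34 (mod 43) gives 675t ≡ 40 (mod 43), and since 30⁻¹ ≡ 33 (mod 43), t ≡ 30. Hence S ≡ 553 + 675·30 = 20803 (mod 29025).
From S ≡ 20803 (mod 29025) write S = 20803 + 29025t. Substituting into S ≡ 13 (mod 23) gives 29025t ≡ 2 (mod 23), and since 22⁻¹ ≡ 22 (mod 23), t ≡ 21. Hence S ≡ 20803 + 29025·21 = 630328 (mod 667575).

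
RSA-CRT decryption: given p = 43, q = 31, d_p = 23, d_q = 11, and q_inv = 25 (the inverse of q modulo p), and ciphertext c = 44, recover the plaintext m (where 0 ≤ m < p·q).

1119

m₁ = c^(d_p) mod p: c ≡ 1 (mod 43), and 1^23 mod 43 = 1.
m₂ = c^(d_q) mod q: c ≡ 13 (mod 31), and 13^11 mod 31 = 3.
h = q_inv·(m₁ − m₂) mod p = 25·(1 − 3) mod 43 = 36.
m = m₂ + h·q = 3 + 36·31 = 1119.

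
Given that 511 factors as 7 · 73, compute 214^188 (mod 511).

436

Mod 7: 214 ≡ 4; by Fermat, exponent reduces to 188 mod 6 = 2; 4^2 ≡ 2 (mod 7).
Mod 73: 214 ≡ 68; by Fermat, exponent reduces to 188 mod 72 = 44; 68^44 ≡ 71 (mod 73).
Combine by CRT: x ≡ 2 (mod 7), x ≡ 71 (mod 73) ⇒ x ≡ 436 (mod 511).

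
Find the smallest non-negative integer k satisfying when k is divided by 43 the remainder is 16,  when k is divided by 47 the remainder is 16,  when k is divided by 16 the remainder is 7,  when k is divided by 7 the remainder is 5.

The moduli are pairwise coprime; N = 43·47·16·7 = 226352.
N/43 = 5264; 5264 ≡ 18 (mod 43); 18·12 ≡ 1, so inverse 12.
N/47 = 4816; 4816 ≡ 22 (mod 47); 22·15 ≡ 1, so inverse 15.
N/16 = 14147; 14147 ≡ 3 (mod 16); 3·11 ≡ 1, so inverse 11.
N/7 = 32336; 32336 ≡ 3 (mod 7); 3·5 ≡ 1, so inverse 5.
k ≡ 16·5264·12 + 16·4816·15 + 7·14147·11 + 5·32336·5 = 4064247.
4064247 mod 226352 = 216263.

216263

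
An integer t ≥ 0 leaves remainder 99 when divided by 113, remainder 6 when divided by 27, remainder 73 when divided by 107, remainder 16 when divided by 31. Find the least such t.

8290005

The moduli are pairwise coprime; N = 113·27·107·31 = 10120167.
N/113 = 89559; 89559 ≡ 63 (mod 113); 63·61 ≡ 1, so inverse 61.
N/27 = 374821; 374821 ≡ 7 (mod 27); 7·4 ≡ 1, so inverse 4.
N/107 = 94581; 94581 ≡ 100 (mod 107); 100·61 ≡ 1, so inverse 61.
N/31 = 326457; 326457 ≡ 27 (mod 31); 27·23 ≡ 1, so inverse 23.
t ≡ 99·89559·61 + 6·374821·4 + 73·94581·61 + 16·326457·23 = 1091147874.
1091147874 mod 10120167 = 8290005.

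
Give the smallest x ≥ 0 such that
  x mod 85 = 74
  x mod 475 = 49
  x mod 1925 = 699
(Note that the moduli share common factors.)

133524

Combine the congruences pairwise.
gcd(85, 475) = 5 and 5 | (49 − 74), so the pair is consistent; merging gives x ≡ 4324 (mod 8075), where 8075 = lcm(85, 475).
gcd(8075, 1925) = 25 and 25 | (699 − 4324), so the pair is consistent; merging gives x ≡ 133524 (mod 621775), where 621775 = lcm(8075, 1925).
The solution is unique modulo lcm(85, 475, 1925) = 621775.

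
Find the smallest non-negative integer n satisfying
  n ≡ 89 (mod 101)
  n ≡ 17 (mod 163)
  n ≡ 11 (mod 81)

170678

The moduli are pairwise coprime; M = 101·163·81 = 1333503.
M/101 = 13203; 13203 ≡ 73 (mod 101); 73·18 ≡ 1, so inverse 18.
M/163 = 8181; 8181 ≡ 31 (mod 163); 31·142 ≡ 1, so inverse 142.
M/81 = 16463; 16463 ≡ 20 (mod 81); 20·77 ≡ 1, so inverse 77.
n ≡ 89·13203·18 + 17·8181·142 + 11·16463·77 = 54844301.
54844301 mod 1333503 = 170678.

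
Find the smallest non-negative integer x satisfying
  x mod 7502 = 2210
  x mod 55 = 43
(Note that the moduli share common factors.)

gcd(7502, 55) = 11 and 11 | (43 − 2210), so the pair is consistent; merging gives x ≡ 32218 (mod 37510), where 37510 = lcm(7502, 55).
The solution is unique modulo lcm(7502, 55) = 37510.

32218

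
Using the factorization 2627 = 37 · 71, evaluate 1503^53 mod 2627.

Mod 37: 1503 ≡ 23; by Fermat, exponent reduces to 53 mod 36 = 17; 23^17 ≡ 8 (mod 37).
Mod 71: 1503 ≡ 12; 12^53 ≡ 15 (mod 71).
Combine by CRT: x ≡ 8 (mod 37), x ≡ 15 (mod 71) ⇒ x ≡ 1932 (mod 2627).

1932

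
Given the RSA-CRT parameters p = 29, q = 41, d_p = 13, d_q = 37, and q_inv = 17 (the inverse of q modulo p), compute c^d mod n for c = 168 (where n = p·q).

517

m₁ = c^(d_p) mod p: c ≡ 23 (mod 29), and 23^13 mod 29 = 24.
m₂ = c^(d_q) mod q: c ≡ 4 (mod 41), and 4^37 mod 41 = 25.
h = q_inv·(m₁ − m₂) mod p = 17·(24 − 25) mod 29 = 12.
m = m₂ + h·q = 25 + 12·41 = 517.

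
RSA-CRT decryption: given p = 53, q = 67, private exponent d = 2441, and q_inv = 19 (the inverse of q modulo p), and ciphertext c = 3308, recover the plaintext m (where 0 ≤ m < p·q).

d_p = d mod (p−1) = 2441 mod 52 = 49; d_q = d mod (q−1) = 65.
m₁ = c^(d_p) mod p: c ≡ 22 (mod 53), and 22^49 mod 53 = 21.
m₂ = c^(d_q) mod q: c ≡ 25 (mod 67), and 25^65 mod 67 = 59.
h = q_inv·(m₁ − m₂) mod p = 19·(21 − 59) mod 53 = 20.
m = m₂ + h·q = 59 + 20·67 = 1399.

1399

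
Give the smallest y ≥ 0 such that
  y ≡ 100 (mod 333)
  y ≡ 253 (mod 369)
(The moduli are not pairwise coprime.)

gcd(333, 369) = 9 and 9 | (253 − 100), so the pair is consistent; merging gives y ≡ 2098 (mod 13653), where 13653 = lcm(333, 369).
The solution is unique modulo lcm(333, 369) = 13653.

2098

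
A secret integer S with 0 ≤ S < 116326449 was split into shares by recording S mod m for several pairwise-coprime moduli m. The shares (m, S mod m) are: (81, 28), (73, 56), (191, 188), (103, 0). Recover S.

106183009

From S ≡ 28 (mod 81) write S = 28 + 81t. Substituting into S ≡ 56 (mod 73) gives 81t ≡ 28 (mod 73), and since 8⁻¹ ≡ 64 (mod 73), t ≡ 40. Hence S ≡ 28 + 81·40 = 3268 (mod 5913).
From S ≡ 3268 (mod 5913) write S = 3268 + 5913t. Substituting into S ≡ 188 (mod 191) gives 5913t ≡ 167 (mod 191), and since 183⁻¹ ≡ 167 (mod 191), t ≡ 3. Hence S ≡ 3268 + 5913·3 = 21007 (mod 1129383).
From S ≡ 21007 (mod 1129383) write S = 21007 + 1129383t. Substituting into S ≡ 0 (mod 103) gives 1129383t ≡ 5 (mod 103), and since 91⁻¹ ≡ 60 (mod 103), t ≡ 94. Hence S ≡ 21007 + 1129383·94 = 106183009 (mod 116326449).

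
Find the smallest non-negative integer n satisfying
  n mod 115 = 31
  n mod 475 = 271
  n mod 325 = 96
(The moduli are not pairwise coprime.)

Combine the congruences pairwise.
gcd(115, 475) = 5 and 5 | (271 − 31), so the pair is consistent; merging gives n ≡ 3596 (mod 10925), where 10925 = lcm(115, 475).
gcd(10925, 325) = 25 and 25 | (96 − 3596), so the pair is consistent; merging gives n ≡ 25446 (mod 142025), where 142025 = lcm(10925, 325).
The solution is unique modulo lcm(115, 475, 325) = 142025.

25446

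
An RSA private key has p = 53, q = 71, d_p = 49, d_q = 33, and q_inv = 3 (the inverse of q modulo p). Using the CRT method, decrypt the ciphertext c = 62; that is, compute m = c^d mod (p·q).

m₁ = c^(d_p) mod p: c ≡ 9 (mod 53), and 9^49 mod 53 = 4.
m₂ = c^(d_q) mod q: c ≡ 62 (mod 71), and 62^33 mod 71 = 7.
h = q_inv·(m₁ − m₂) mod p = 3·(4 − 7) mod 53 = 44.
m = m₂ + h·q = 7 + 44·71 = 3131.

3131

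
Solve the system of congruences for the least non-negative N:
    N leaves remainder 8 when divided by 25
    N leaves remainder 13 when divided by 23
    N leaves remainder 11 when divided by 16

6683

Combine the congruences pairwise.
From N ≡ 8 (mod 25) write N = 8 + 25t. Substituting into N ≡ 13 (mod 23) gives 25t ≡ 5 (mod 23), and since 2⁻¹ ≡ 12 (mod 23), t ≡ 14. Hence N ≡ 8 + 25·14 = 358 (mod 575).
From N ≡ 358 (mod 575) write N = 358 + 575t. Substituting into N ≡ 11 (mod 16) gives 575t ≡ 5 (mod 16), and since 15⁻¹ ≡ 15 (mod 16), t ≡ 11. Hence N ≡ 358 + 575·11 = 6683 (mod 9200).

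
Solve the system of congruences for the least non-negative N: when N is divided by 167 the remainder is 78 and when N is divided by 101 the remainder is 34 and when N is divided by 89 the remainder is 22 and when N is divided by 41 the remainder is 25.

2957314

From N ≡ 78 (mod 167) write N = 78 + 167t. Substituting into N ≡ 34 (mod 101) gives 167t ≡ 57 (mod 101), and since 66⁻¹ ≡ 75 (mod 101), t ≡ 33. Hence N ≡ 78 + 167·33 = 5589 (mod 16867).
From N ≡ 5589 (mod 16867) write N = 5589 + 16867t. Substituting into N ≡ 22 (mod 89) gives 16867t ≡ 40 (mod 89), and since 46⁻¹ ≡ 60 (mod 89), t ≡ 86. Hence N ≡ 5589 + 16867·86 = 1456151 (mod 1501163).
From N ≡ 1456151 (mod 1501163) write N = 1456151 + 1501163t. Substituting into N ≡ 25 (mod 41) gives 1501163t ≡ 30 (mod 41), and since 30⁻¹ ≡ 26 (mod 41), t ≡ 1. Hence N ≡ 1456151 + 1501163·1 = 2957314 (mod 61547683).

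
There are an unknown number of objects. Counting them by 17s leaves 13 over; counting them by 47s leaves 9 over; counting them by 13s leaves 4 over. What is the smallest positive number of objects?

The moduli are pairwise coprime; M = 17·47·13 = 10387.
M/17 = 611; 611 ≡ 16 (mod 17); 16·16 ≡ 1, so inverse 16.
M/47 = 221; 221 ≡ 33 (mod 47); 33·10 ≡ 1, so inverse 10.
M/13 = 799; 799 ≡ 6 (mod 13); 6·11 ≡ 1, so inverse 11.
N ≡ 13·611·16 + 9·221·10 + 4·799·11 = 182134.
182134 mod 10387 = 5555.

5555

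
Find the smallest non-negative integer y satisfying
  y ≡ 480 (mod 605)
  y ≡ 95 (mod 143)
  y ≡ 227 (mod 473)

Combine the congruences pairwise.
gcd(605, 143) = 11 and 11 | (95 − 480), so the pair is consistent; merging gives y ≡ 6530 (mod 7865), where 7865 = lcm(605, 143).
gcd(7865, 473) = 11 and 11 | (227 − 6530), so the pair is consistent; merging gives y ≡ 140235 (mod 338195), where 338195 = lcm(7865, 473).
The solution is unique modulo lcm(605, 143, 473) = 338195.

140235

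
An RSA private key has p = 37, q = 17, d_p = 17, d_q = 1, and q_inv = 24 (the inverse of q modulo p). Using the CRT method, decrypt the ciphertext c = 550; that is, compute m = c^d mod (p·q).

m₁ = c^(d_p) mod p: c ≡ 32 (mod 37), and 32^17 mod 37 = 15.
m₂ = c^(d_q) mod q: c ≡ 6 (mod 17), and 6^1 mod 17 = 6.
h = q_inv·(m₁ − m₂) mod p = 24·(15 − 6) mod 37 = 31.
m = m₂ + h·q = 6 + 31·17 = 533.

533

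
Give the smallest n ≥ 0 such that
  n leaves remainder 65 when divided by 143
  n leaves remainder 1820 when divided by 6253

gcd(143, 6253) = 13 and 13 | (1820 − 65), so the pair is consistent; merging gives n ≡ 8073 (mod 68783), where 68783 = lcm(143, 6253).
The solution is unique modulo lcm(143, 6253) = 68783.

8073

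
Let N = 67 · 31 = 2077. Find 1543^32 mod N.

1909

Mod 67: 1543 ≡ 2; 2^32 ≡ 33 (mod 67).
Mod 31: 1543 ≡ 24; by Fermat, exponent reduces to 32 mod 30 = 2; 24^2 ≡ 18 (mod 31).
Combine by CRT: x ≡ 33 (mod 67), x ≡ 18 (mod 31) ⇒ x ≡ 1909 (mod 2077).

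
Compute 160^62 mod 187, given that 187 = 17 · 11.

25

Mod 17: 160 ≡ 7; by Fermat, exponent reduces to 62 mod 16 = 14; 7^14 ≡ 8 (mod 17).
Mod 11: 160 ≡ 6; by Fermat, exponent reduces to 62 mod 10 = 2; 6^2 ≡ 3 (mod 11).
Combine by CRT: x ≡ 8 (mod 17), x ≡ 3 (mod 11) ⇒ x ≡ 25 (mod 187).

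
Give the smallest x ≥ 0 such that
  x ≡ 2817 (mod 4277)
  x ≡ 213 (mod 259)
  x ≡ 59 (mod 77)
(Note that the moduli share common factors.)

Combine the congruences pairwise.
gcd(4277, 259) = 7 and 7 | (213 − 2817), so the pair is consistent; merging gives x ≡ 143958 (mod 158249), where 158249 = lcm(4277, 259).
gcd(158249, 77) = 7 and 7 | (59 − 143958), so the pair is consistent; merging gives x ≡ 302207 (mod 1740739), where 1740739 = lcm(158249, 77).
The solution is unique modulo lcm(4277, 259, 77) = 1740739.

302207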